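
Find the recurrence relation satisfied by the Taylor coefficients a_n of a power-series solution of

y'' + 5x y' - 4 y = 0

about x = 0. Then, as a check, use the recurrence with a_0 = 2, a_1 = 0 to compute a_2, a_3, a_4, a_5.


Substitute y = sum_n a_n x^n.
y''(x) has coefficient (n+2)(n+1) a_{n+2} at x^n;
5 x y'(x) has coefficient 5 n a_n at x^n (shift);
-4 y(x) has coefficient -4 a_n at x^n.
Matching x^n: (n+2)(n+1) a_{n+2} + (5n - 4) a_n = 0.
Thus a_{n+2} = (-5n + 4) / ((n+1)(n+2)) * a_n.

Check with a_0 = 2, a_1 = 0 (apply the recurrence for n = 0, 1, 2, 3): a_0 = 2, a_1 = 0, a_2 = 4, a_3 = 0, a_4 = -2, a_5 = 0.

a_(n+2) = (-5n + 4) / ((n+1)(n+2)) * a_n; check: a_0 = 2, a_1 = 0, a_2 = 4, a_3 = 0, a_4 = -2, a_5 = 0


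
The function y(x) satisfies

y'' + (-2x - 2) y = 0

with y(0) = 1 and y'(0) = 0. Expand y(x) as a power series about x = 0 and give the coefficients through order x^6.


Ansatz: y(x) = sum_{n>=0} a_n x^n, so y'(x) = sum_{n>=1} n a_n x^(n-1) and y''(x) = sum_{n>=2} n(n-1) a_n x^(n-2).
Substitute into P(x) y'' + Q(x) y' + R(x) y = 0 with P(x) = 1, Q(x) = 0, R(x) = -2x - 2, and match powers of x.
Initial conditions: a_0 = 1, a_1 = 0.
Setting the coefficient of each power of x to zero and solving order by order (substituting the coefficients already found):
  x^0: 2 a_2 - 2 a_0 = 0  ->  2 a_2 = 2 a_0 = 2  ->  a_2 = 1
  x^1: 6 a_3 - 2 a_1 - 2 a_0 = 0  ->  6 a_3 = 2 a_1 + 2 a_0 = 2  ->  a_3 = 1/3
  x^2: 12 a_4 - 2 a_2 - 2 a_1 = 0  ->  12 a_4 = 2 a_2 + 2 a_1 = 2  ->  a_4 = 1/6
  x^3: 20 a_5 - 2 a_3 - 2 a_2 = 0  ->  20 a_5 = 2 a_3 + 2 a_2 = 8/3  ->  a_5 = 2/15
  x^4: 30 a_6 - 2 a_4 - 2 a_3 = 0  ->  30 a_6 = 2 a_4 + 2 a_3 = 1  ->  a_6 = 1/30
Truncated series: y(x) = 1 + x^2 + (1/3) x^3 + (1/6) x^4 + (2/15) x^5 + (1/30) x^6 + O(x^7).

a_0 = 1; a_1 = 0; a_2 = 1; a_3 = 1/3; a_4 = 1/6; a_5 = 2/15; a_6 = 1/30


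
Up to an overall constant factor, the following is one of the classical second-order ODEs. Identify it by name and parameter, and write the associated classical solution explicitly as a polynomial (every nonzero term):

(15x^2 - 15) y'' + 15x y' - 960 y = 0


All three coefficients share the factor -15; dividing through by -15 gives  (1 - x^2) y'' - x y' + 64 y = 0.
This matches the Chebyshev equation (1 - x^2) y'' - x y' + n^2 y = 0 (note the -x y' term, not -2x y') with n^2 = 64, so n = 8; the polynomial solution is T_8(x).
With y = sum_k a_k x^k, matching x^k gives (k+2)(k+1) a_{k+2} = (k^2 - n^2) a_k = (k - 8)(k + 8) a_k. The right side vanishes at k = 8, so the series with the parity of 8 terminates at degree 8.
Standard normalization: leading coefficient of T_n is 2^(n-1), so a_8 = 2^7 = 128. Work downward with a_k = (k+1)(k+2) a_{k+2} / ((k - 8)(k + 8)):
  a_6 = (7)(8)(128) / ((6 - 8)(6 + 8)) = 7168/(-28) = -256
  a_4 = (5)(6)(-256) / ((4 - 8)(4 + 8)) = -7680/(-48) = 160
  a_2 = (3)(4)(160) / ((2 - 8)(2 + 8)) = 1920/(-60) = -32
  a_0 = (1)(2)(-32) / ((0 - 8)(0 + 8)) = -64/(-64) = 1
Hence T_8(x) = 128 x^8 - 256 x^6 + 160 x^4 - 32 x^2 + 1.

T_8(x); series = 128 x^8 - 256 x^6 + 160 x^4 - 32 x^2 + 1


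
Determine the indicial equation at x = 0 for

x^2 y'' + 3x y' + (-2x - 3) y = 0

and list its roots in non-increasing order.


Divide by x^2 to reach normal form y'' + P_1(x) y' + P_2(x) y = 0 with P_1(x) = 3/x and P_2(x) = -2/x - 3/x^2.
x = 0 is a singular point because the y'-coefficient 3/x has a pole at x = 0 and the y-coefficient -2/x - 3/x^2 has a pole at x = 0.
It is a regular singular point because x P_1(x) = p(x) = 3 and x^2 P_2(x) = q(x) = -2x - 3 are polynomials, hence analytic at x = 0.
p(0) = 3,  q(0) = -3.
Indicial equation: r(r-1) + p(0) r + q(0) = 0, i.e. r^2 + (p(0) - 1) r + q(0) = 0, i.e. r^2 + 2 r - 3 = 0.
Discriminant: (2)^2 - 4(-3) = 16, so r = (-2 ± 4)/2.
Solving: r_1 = 1, r_2 = -3.

indicial: r^2 + 2 r - 3 = 0; roots r_1 = 1, r_2 = -3


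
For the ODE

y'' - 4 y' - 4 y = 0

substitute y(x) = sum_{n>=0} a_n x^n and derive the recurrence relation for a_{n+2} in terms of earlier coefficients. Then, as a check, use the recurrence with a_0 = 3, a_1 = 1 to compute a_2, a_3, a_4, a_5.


Substitute y = sum_n a_n x^n.
y''(x) has coefficient (n+2)(n+1) a_{n+2} at x^n;
-4 y'(x) has coefficient -4 (n+1) a_{n+1} at x^n;
-4 y(x) has coefficient -4 a_n at x^n.
Matching x^n: (n+2)(n+1) a_{n+2} - 4 (n+1) a_{n+1} - 4 a_n = 0.
Thus a_{n+2} = [4 (n+1) a_{n+1} + 4 a_n] / ((n+1)(n+2)).

Check with a_0 = 3, a_1 = 1 (apply the recurrence for n = 0, 1, 2, 3): a_0 = 3, a_1 = 1, a_2 = 8, a_3 = 34/3, a_4 = 14, a_5 = 202/15.

a_(n+2) = [4 (n+1) a_(n+1) + 4 a_n] / ((n+1)(n+2)); check: a_0 = 3, a_1 = 1, a_2 = 8, a_3 = 34/3, a_4 = 14, a_5 = 202/15


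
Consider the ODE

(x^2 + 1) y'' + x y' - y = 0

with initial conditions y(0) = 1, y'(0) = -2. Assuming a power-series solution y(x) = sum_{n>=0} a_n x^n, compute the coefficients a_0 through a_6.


Ansatz: y(x) = sum_{n>=0} a_n x^n, so y'(x) = sum_{n>=1} n a_n x^(n-1) and y''(x) = sum_{n>=2} n(n-1) a_n x^(n-2).
Substitute into P(x) y'' + Q(x) y' + R(x) y = 0 with P(x) = x^2 + 1, Q(x) = x, R(x) = -1, and match powers of x.
Initial conditions: a_0 = 1, a_1 = -2.
Setting the coefficient of each power of x to zero and solving order by order (substituting the coefficients already found):
  x^0: 2 a_2 - a_0 = 0  ->  2 a_2 = a_0 = 1  ->  a_2 = 1/2
  x^1: 6 a_3 = 0  ->  a_3 = 0
  x^2: 12 a_4 + 3 a_2 = 0  ->  12 a_4 = -3 a_2 = -3/2  ->  a_4 = -1/8
  x^3: 20 a_5 + 8 a_3 = 0  ->  20 a_5 = -8 a_3 = 0  ->  a_5 = 0
  x^4: 30 a_6 + 15 a_4 = 0  ->  30 a_6 = -15 a_4 = 15/8  ->  a_6 = 1/16
Truncated series: y(x) = 1 - 2 x + (1/2) x^2 - (1/8) x^4 + (1/16) x^6 + O(x^7).

a_0 = 1; a_1 = -2; a_2 = 1/2; a_3 = 0; a_4 = -1/8; a_5 = 0; a_6 = 1/16


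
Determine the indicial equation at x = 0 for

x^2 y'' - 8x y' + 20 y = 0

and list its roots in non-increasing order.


Divide by x^2 to reach normal form y'' + P_1(x) y' + P_2(x) y = 0 with P_1(x) = -8/x and P_2(x) = 20/x^2.
x = 0 is a singular point because the y'-coefficient -8/x has a pole at x = 0 and the y-coefficient 20/x^2 has a pole at x = 0.
It is a regular singular point because x P_1(x) = p(x) = -8 and x^2 P_2(x) = q(x) = 20 are polynomials, hence analytic at x = 0.
p(0) = -8,  q(0) = 20.
Indicial equation: r(r-1) + p(0) r + q(0) = 0, i.e. r^2 + (p(0) - 1) r + q(0) = 0, i.e. r^2 - 9 r + 20 = 0.
Discriminant: (-9)^2 - 4(20) = 1, so r = (9 ± 1)/2.
Solving: r_1 = 5, r_2 = 4.

indicial: r^2 - 9 r + 20 = 0; roots r_1 = 5, r_2 = 4


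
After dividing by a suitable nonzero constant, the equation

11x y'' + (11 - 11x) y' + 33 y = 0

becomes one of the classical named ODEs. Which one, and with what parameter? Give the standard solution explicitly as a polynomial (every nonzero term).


All three coefficients share the factor 11; dividing through by 11 gives  x y'' + (1 - x) y' + 3 y = 0.
This matches the Laguerre equation x y'' + (1 - x) y' + n y = 0 with n = 3; the polynomial solution is L_3(x).
With y = sum_k a_k x^k, matching x^k gives (k+1)k a_{k+1} + (k+1) a_{k+1} - k a_k + n a_k = 0, i.e. (k+1)^2 a_{k+1} = (k - n) a_k = (k - 3) a_k. The right side vanishes at k = 3, so the series terminates at degree 3.
Standard normalization L_n(0) = 1 gives a_0 = 1. Work upward with a_{k+1} = (k - 3) a_k / (k+1)^2:
  a_1 = (0 - 3)(1) / 1^2 = -3/1 = -3
  a_2 = (1 - 3)(-3) / 2^2 = 6/4 = 3/2
  a_3 = (2 - 3)(3/2) / 3^2 = (-3/2)/9 = -1/6
Hence L_3(x) = -x^3/6 + 3 x^2/2 - 3 x + 1.

L_3(x); series = -x^3/6 + 3 x^2/2 - 3 x + 1


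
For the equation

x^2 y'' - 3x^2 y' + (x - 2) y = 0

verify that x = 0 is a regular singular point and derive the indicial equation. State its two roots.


Divide by x^2 to reach normal form y'' + P_1(x) y' + P_2(x) y = 0 with P_1(x) = -3 and P_2(x) = 1/x - 2/x^2.
x = 0 is a singular point because the y-coefficient 1/x - 2/x^2 has a pole at x = 0.
It is a regular singular point because x P_1(x) = p(x) = -3x and x^2 P_2(x) = q(x) = x - 2 are polynomials, hence analytic at x = 0.
p(0) = 0,  q(0) = -2.
Indicial equation: r(r-1) + p(0) r + q(0) = 0, i.e. r^2 + (p(0) - 1) r + q(0) = 0, i.e. r^2 - 1 r - 2 = 0.
Discriminant: (-1)^2 - 4(-2) = 9, so r = (1 ± 3)/2.
Solving: r_1 = 2, r_2 = -1.

indicial: r^2 - 1 r - 2 = 0; roots r_1 = 2, r_2 = -1


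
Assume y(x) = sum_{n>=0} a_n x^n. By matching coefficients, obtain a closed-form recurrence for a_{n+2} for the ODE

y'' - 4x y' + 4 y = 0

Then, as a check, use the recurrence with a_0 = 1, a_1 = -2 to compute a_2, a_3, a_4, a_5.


Substitute y = sum_n a_n x^n.
y''(x) has coefficient (n+2)(n+1) a_{n+2} at x^n;
-4 x y'(x) has coefficient -4 n a_n at x^n (shift);
4 y(x) has coefficient 4 a_n at x^n.
Matching x^n: (n+2)(n+1) a_{n+2} + (-4n + 4) a_n = 0.
Thus a_{n+2} = (4n - 4) / ((n+1)(n+2)) * a_n.

Check with a_0 = 1, a_1 = -2 (apply the recurrence for n = 0, 1, 2, 3): a_0 = 1, a_1 = -2, a_2 = -2, a_3 = 0, a_4 = -2/3, a_5 = 0.

a_(n+2) = (4n - 4) / ((n+1)(n+2)) * a_n; check: a_0 = 1, a_1 = -2, a_2 = -2, a_3 = 0, a_4 = -2/3, a_5 = 0


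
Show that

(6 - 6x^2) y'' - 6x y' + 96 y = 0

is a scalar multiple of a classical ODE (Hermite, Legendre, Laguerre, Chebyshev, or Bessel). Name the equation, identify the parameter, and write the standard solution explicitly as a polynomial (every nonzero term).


All three coefficients share the factor 6; dividing through by 6 gives  (1 - x^2) y'' - x y' + 16 y = 0.
This matches the Chebyshev equation (1 - x^2) y'' - x y' + n^2 y = 0 (note the -x y' term, not -2x y') with n^2 = 16, so n = 4; the polynomial solution is T_4(x).
With y = sum_k a_k x^k, matching x^k gives (k+2)(k+1) a_{k+2} = (k^2 - n^2) a_k = (k - 4)(k + 4) a_k. The right side vanishes at k = 4, so the series with the parity of 4 terminates at degree 4.
Standard normalization: leading coefficient of T_n is 2^(n-1), so a_4 = 2^3 = 8. Work downward with a_k = (k+1)(k+2) a_{k+2} / ((k - 4)(k + 4)):
  a_2 = (3)(4)(8) / ((2 - 4)(2 + 4)) = 96/(-12) = -8
  a_0 = (1)(2)(-8) / ((0 - 4)(0 + 4)) = -16/(-16) = 1
Hence T_4(x) = 8 x^4 - 8 x^2 + 1.

T_4(x); series = 8 x^4 - 8 x^2 + 1


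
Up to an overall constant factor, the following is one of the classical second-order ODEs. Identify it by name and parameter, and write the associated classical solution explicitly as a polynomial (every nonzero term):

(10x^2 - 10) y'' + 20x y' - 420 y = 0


All three coefficients share the factor -10; dividing through by -10 gives  (1 - x^2) y'' - 2x y' + 42 y = 0.
This matches the Legendre equation (1 - x^2) y'' - 2x y' + n(n+1) y = 0 (note the -2x y' term) with n(n+1) = 42, so n = 6; the polynomial solution is P_6(x).
With y = sum_k a_k x^k, matching x^k gives (k+2)(k+1) a_{k+2} = [k(k+1) - n(n+1)] a_k = (k - 6)(k + 7) a_k. The right side vanishes at k = 6, so the series with the parity of 6 terminates at degree 6.
Standard normalization (P_n(1) = 1): leading coefficient (2n)!/(2^n (n!)^2) = 479001600/(64*518400) = 231/16, so a_6 = 231/16. Work downward with a_k = (k+1)(k+2) a_{k+2} / ((k - 6)(k + 7)):
  a_4 = (5)(6)(231/16) / ((4 - 6)(4 + 7)) = (3465/8)/(-22) = -315/16
  a_2 = (3)(4)(-315/16) / ((2 - 6)(2 + 7)) = (-945/4)/(-36) = 105/16
  a_0 = (1)(2)(105/16) / ((0 - 6)(0 + 7)) = (105/8)/(-42) = -5/16
Hence P_6(x) = 231 x^6/16 - 315 x^4/16 + 105 x^2/16 - 5/16.

P_6(x); series = 231 x^6/16 - 315 x^4/16 + 105 x^2/16 - 5/16


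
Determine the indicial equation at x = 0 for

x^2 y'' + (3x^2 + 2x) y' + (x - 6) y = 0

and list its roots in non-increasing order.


Divide by x^2 to reach normal form y'' + P_1(x) y' + P_2(x) y = 0 with P_1(x) = 3 + 2/x and P_2(x) = 1/x - 6/x^2.
x = 0 is a singular point because the y'-coefficient 3 + 2/x has a pole at x = 0 and the y-coefficient 1/x - 6/x^2 has a pole at x = 0.
It is a regular singular point because x P_1(x) = p(x) = 3x + 2 and x^2 P_2(x) = q(x) = x - 6 are polynomials, hence analytic at x = 0.
p(0) = 2,  q(0) = -6.
Indicial equation: r(r-1) + p(0) r + q(0) = 0, i.e. r^2 + (p(0) - 1) r + q(0) = 0, i.e. r^2 + 1 r - 6 = 0.
Discriminant: (1)^2 - 4(-6) = 25, so r = (-1 ± 5)/2.
Solving: r_1 = 2, r_2 = -3.

indicial: r^2 + 1 r - 6 = 0; roots r_1 = 2, r_2 = -3


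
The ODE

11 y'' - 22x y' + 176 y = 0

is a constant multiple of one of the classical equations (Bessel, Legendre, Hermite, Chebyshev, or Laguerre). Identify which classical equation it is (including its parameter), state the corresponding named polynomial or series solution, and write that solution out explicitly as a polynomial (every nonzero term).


All three coefficients share the factor 11; dividing through by 11 gives  y'' - 2x y' + 16 y = 0.
This matches the Hermite equation y'' - 2x y' + 2n y = 0 with 2n = 16, so n = 8; the polynomial solution is H_8(x).
With y = sum_k a_k x^k, matching x^k gives (k+2)(k+1) a_{k+2} = 2(k - n) a_k = 2(k - 8) a_k. The right side vanishes at k = 8, so the series with the parity of 8 terminates at degree 8.
Standard normalization: leading coefficient of H_n is 2^n, so a_8 = 2^8 = 256. Work downward with a_k = (k+1)(k+2) a_{k+2} / (2(k - n)):
  a_6 = (7)(8)(256) / (2(6 - 8)) = 14336/(-4) = -3584
  a_4 = (5)(6)(-3584) / (2(4 - 8)) = -107520/(-8) = 13440
  a_2 = (3)(4)(13440) / (2(2 - 8)) = 161280/(-12) = -13440
  a_0 = (1)(2)(-13440) / (2(0 - 8)) = -26880/(-16) = 1680
Hence H_8(x) = 256 x^8 - 3584 x^6 + 13440 x^4 - 13440 x^2 + 1680.

H_8(x); series = 256 x^8 - 3584 x^6 + 13440 x^4 - 13440 x^2 + 1680


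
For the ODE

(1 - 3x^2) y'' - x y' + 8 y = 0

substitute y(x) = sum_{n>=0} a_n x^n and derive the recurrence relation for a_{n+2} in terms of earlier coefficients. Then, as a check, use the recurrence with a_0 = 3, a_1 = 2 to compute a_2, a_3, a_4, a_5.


Substitute y = sum_n a_n x^n.
(1 - 3 x^2) y'' contributes (n+2)(n+1) a_{n+2} - 3 n(n-1) a_n at x^n.
-x y'(x) contributes -n a_n at x^n.
8 y(x) contributes 8 a_n at x^n.
Matching x^n: (n+2)(n+1) a_{n+2} + (-3 n(n-1) - n + 8) a_n = 0.
Thus a_{n+2} = (3 n(n-1) + n - 8) / ((n+1)(n+2)) * a_n.

Check with a_0 = 3, a_1 = 2 (apply the recurrence for n = 0, 1, 2, 3): a_0 = 3, a_1 = 2, a_2 = -12, a_3 = -7/3, a_4 = 0, a_5 = -91/60.

a_(n+2) = (3 n(n-1) + n - 8) / ((n+1)(n+2)) * a_n; check: a_0 = 3, a_1 = 2, a_2 = -12, a_3 = -7/3, a_4 = 0, a_5 = -91/60


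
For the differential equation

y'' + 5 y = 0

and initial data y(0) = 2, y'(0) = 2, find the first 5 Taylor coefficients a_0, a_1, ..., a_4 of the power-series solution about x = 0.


Ansatz: y(x) = sum_{n>=0} a_n x^n, so y'(x) = sum_{n>=1} n a_n x^(n-1) and y''(x) = sum_{n>=2} n(n-1) a_n x^(n-2).
Substitute into P(x) y'' + Q(x) y' + R(x) y = 0 with P(x) = 1, Q(x) = 0, R(x) = 5, and match powers of x.
Initial conditions: a_0 = 2, a_1 = 2.
Setting the coefficient of each power of x to zero and solving order by order (substituting the coefficients already found):
  x^0: 2 a_2 + 5 a_0 = 0  ->  2 a_2 = -5 a_0 = -10  ->  a_2 = -5
  x^1: 6 a_3 + 5 a_1 = 0  ->  6 a_3 = -5 a_1 = -10  ->  a_3 = -5/3
  x^2: 12 a_4 + 5 a_2 = 0  ->  12 a_4 = -5 a_2 = 25  ->  a_4 = 25/12
Truncated series: y(x) = 2 + 2 x - 5 x^2 - (5/3) x^3 + (25/12) x^4 + O(x^5).

a_0 = 2; a_1 = 2; a_2 = -5; a_3 = -5/3; a_4 = 25/12


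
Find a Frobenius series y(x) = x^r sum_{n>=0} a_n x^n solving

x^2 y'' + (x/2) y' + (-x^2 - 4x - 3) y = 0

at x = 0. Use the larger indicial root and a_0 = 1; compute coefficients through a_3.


Write in Frobenius form y'' + (p(x)/x) y' + (q(x)/x^2) y = 0:
  p(x) = 1/2,  q(x) = -x^2 - 4x - 3.
Indicial equation: r(r-1) + (1/2) r + (-3) = 0 -> roots r_1 = 2, r_2 = -3/2.
Take r = r_1 = 2. Let y(x) = x^r sum_{n>=0} a_n x^n with a_0 = 1.
Substitute y = x^r sum a_n x^n and match x^{r+n}. The recurrence is
  D(n) a_n - 4 a_{n-1} - 1 a_{n-2} = 0,  where D(n) = (r+n)(r+n-1) + (1/2)(r+n) + (-3).
  a_n = [4 a_{n-1} + 1 a_{n-2}] / D(n).
Since the indicial polynomial factors as (r - r_1)(r - r_2), D(n) = (r_1 + n - r_1)(r_1 + n - r_2) = n(n + 7/2).
Evaluating step by step (a_0 = 1):
  n = 1: D(1) = 1(1 + 7/2) = 9/2; numerator = 4(1) = 4; a_1 = (4)/(9/2) = 8/9
  n = 2: D(2) = 2(2 + 7/2) = 11; numerator = 4(8/9) + 1(1) = 41/9; a_2 = (41/9)/(11) = 41/99
  n = 3: D(3) = 3(3 + 7/2) = 39/2; numerator = 4(41/99) + 1(8/9) = 28/11; a_3 = (28/11)/(39/2) = 56/429

r = 2; a_0 = 1; a_1 = 8/9; a_2 = 41/99; a_3 = 56/429


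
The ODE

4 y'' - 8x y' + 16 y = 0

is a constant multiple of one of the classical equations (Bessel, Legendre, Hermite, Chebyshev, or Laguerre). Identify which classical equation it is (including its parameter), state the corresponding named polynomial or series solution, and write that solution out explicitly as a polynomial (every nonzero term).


All three coefficients share the factor 4; dividing through by 4 gives  y'' - 2x y' + 4 y = 0.
This matches the Hermite equation y'' - 2x y' + 2n y = 0 with 2n = 4, so n = 2; the polynomial solution is H_2(x).
With y = sum_k a_k x^k, matching x^k gives (k+2)(k+1) a_{k+2} = 2(k - n) a_k = 2(k - 2) a_k. The right side vanishes at k = 2, so the series with the parity of 2 terminates at degree 2.
Standard normalization: leading coefficient of H_n is 2^n, so a_2 = 2^2 = 4. Work downward with a_k = (k+1)(k+2) a_{k+2} / (2(k - n)):
  a_0 = (1)(2)(4) / (2(0 - 2)) = 8/(-4) = -2
Hence H_2(x) = 4 x^2 - 2.

H_2(x); series = 4 x^2 - 2


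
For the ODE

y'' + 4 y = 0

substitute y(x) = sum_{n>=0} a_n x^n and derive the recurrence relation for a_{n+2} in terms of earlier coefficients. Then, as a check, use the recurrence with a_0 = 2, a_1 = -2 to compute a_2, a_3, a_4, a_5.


Substitute y = sum_n a_n x^n into y'' + (const) y = 0.
y''(x) = sum_{n>=0} (n+2)(n+1) a_{n+2} x^n.
The ODE becomes sum_n [(n+2)(n+1) a_{n+2} + 4 a_n] x^n = 0.
Setting each coefficient to zero gives the recurrence:
  (n+2)(n+1) a_{n+2} + 4 a_n = 0,
  a_{n+2} = -4 / ((n+1)(n+2)) a_n.

Check with a_0 = 2, a_1 = -2 (apply the recurrence for n = 0, 1, 2, 3): a_0 = 2, a_1 = -2, a_2 = -4, a_3 = 4/3, a_4 = 4/3, a_5 = -4/15.

a_{n+2} = -4/((n+1)(n+2)) * a_n; check: a_0 = 2, a_1 = -2, a_2 = -4, a_3 = 4/3, a_4 = 4/3, a_5 = -4/15


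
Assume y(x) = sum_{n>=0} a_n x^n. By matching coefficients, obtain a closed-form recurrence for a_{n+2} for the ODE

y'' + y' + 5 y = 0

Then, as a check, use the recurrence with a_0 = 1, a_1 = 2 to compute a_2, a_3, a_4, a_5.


Substitute y = sum_n a_n x^n.
y''(x) has coefficient (n+2)(n+1) a_{n+2} at x^n;
y'(x) has coefficient (n+1) a_{n+1} at x^n;
5 y(x) has coefficient 5 a_n at x^n.
Matching x^n: (n+2)(n+1) a_{n+2} + (n+1) a_{n+1} + 5 a_n = 0.
Thus a_{n+2} = [-(n+1) a_{n+1} - 5 a_n] / ((n+1)(n+2)).

Check with a_0 = 1, a_1 = 2 (apply the recurrence for n = 0, 1, 2, 3): a_0 = 1, a_1 = 2, a_2 = -7/2, a_3 = -1/2, a_4 = 19/12, a_5 = -23/120.

a_(n+2) = [-(n+1) a_(n+1) - 5 a_n] / ((n+1)(n+2)); check: a_0 = 1, a_1 = 2, a_2 = -7/2, a_3 = -1/2, a_4 = 19/12, a_5 = -23/120


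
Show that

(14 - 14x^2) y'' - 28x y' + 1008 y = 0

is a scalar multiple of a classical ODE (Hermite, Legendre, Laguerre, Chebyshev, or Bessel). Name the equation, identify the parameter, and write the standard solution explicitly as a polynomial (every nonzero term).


All three coefficients share the factor 14; dividing through by 14 gives  (1 - x^2) y'' - 2x y' + 72 y = 0.
This matches the Legendre equation (1 - x^2) y'' - 2x y' + n(n+1) y = 0 (note the -2x y' term) with n(n+1) = 72, so n = 8; the polynomial solution is P_8(x).
With y = sum_k a_k x^k, matching x^k gives (k+2)(k+1) a_{k+2} = [k(k+1) - n(n+1)] a_k = (k - 8)(k + 9) a_k. The right side vanishes at k = 8, so the series with the parity of 8 terminates at degree 8.
Standard normalization (P_n(1) = 1): leading coefficient (2n)!/(2^n (n!)^2) = 20922789888000/(256*1625702400) = 6435/128, so a_8 = 6435/128. Work downward with a_k = (k+1)(k+2) a_{k+2} / ((k - 8)(k + 9)):
  a_6 = (7)(8)(6435/128) / ((6 - 8)(6 + 9)) = (45045/16)/(-30) = -3003/32
  a_4 = (5)(6)(-3003/32) / ((4 - 8)(4 + 9)) = (-45045/16)/(-52) = 3465/64
  a_2 = (3)(4)(3465/64) / ((2 - 8)(2 + 9)) = (10395/16)/(-66) = -315/32
  a_0 = (1)(2)(-315/32) / ((0 - 8)(0 + 9)) = (-315/16)/(-72) = 35/128
Hence P_8(x) = 6435 x^8/128 - 3003 x^6/32 + 3465 x^4/64 - 315 x^2/32 + 35/128.

P_8(x); series = 6435 x^8/128 - 3003 x^6/32 + 3465 x^4/64 - 315 x^2/32 + 35/128


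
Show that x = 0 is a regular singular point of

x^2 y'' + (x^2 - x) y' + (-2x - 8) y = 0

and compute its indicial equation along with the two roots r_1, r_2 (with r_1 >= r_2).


Divide by x^2 to reach normal form y'' + P_1(x) y' + P_2(x) y = 0 with P_1(x) = 1 - 1/x and P_2(x) = -2/x - 8/x^2.
x = 0 is a singular point because the y'-coefficient 1 - 1/x has a pole at x = 0 and the y-coefficient -2/x - 8/x^2 has a pole at x = 0.
It is a regular singular point because x P_1(x) = p(x) = x - 1 and x^2 P_2(x) = q(x) = -2x - 8 are polynomials, hence analytic at x = 0.
p(0) = -1,  q(0) = -8.
Indicial equation: r(r-1) + p(0) r + q(0) = 0, i.e. r^2 + (p(0) - 1) r + q(0) = 0, i.e. r^2 - 2 r - 8 = 0.
Discriminant: (-2)^2 - 4(-8) = 36, so r = (2 ± 6)/2.
Solving: r_1 = 4, r_2 = -2.

indicial: r^2 - 2 r - 8 = 0; roots r_1 = 4, r_2 = -2


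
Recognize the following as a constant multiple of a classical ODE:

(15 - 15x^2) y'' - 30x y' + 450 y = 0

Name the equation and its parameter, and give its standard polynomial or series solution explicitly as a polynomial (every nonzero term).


All three coefficients share the factor 15; dividing through by 15 gives  (1 - x^2) y'' - 2x y' + 30 y = 0.
This matches the Legendre equation (1 - x^2) y'' - 2x y' + n(n+1) y = 0 (note the -2x y' term) with n(n+1) = 30, so n = 5; the polynomial solution is P_5(x).
With y = sum_k a_k x^k, matching x^k gives (k+2)(k+1) a_{k+2} = [k(k+1) - n(n+1)] a_k = (k - 5)(k + 6) a_k. The right side vanishes at k = 5, so the series with the parity of 5 terminates at degree 5.
Standard normalization (P_n(1) = 1): leading coefficient (2n)!/(2^n (n!)^2) = 3628800/(32*14400) = 63/8, so a_5 = 63/8. Work downward with a_k = (k+1)(k+2) a_{k+2} / ((k - 5)(k + 6)):
  a_3 = (4)(5)(63/8) / ((3 - 5)(3 + 6)) = (315/2)/(-18) = -35/4
  a_1 = (2)(3)(-35/4) / ((1 - 5)(1 + 6)) = (-105/2)/(-28) = 15/8
Hence P_5(x) = 63 x^5/8 - 35 x^3/4 + 15 x/8.

P_5(x); series = 63 x^5/8 - 35 x^3/4 + 15 x/8


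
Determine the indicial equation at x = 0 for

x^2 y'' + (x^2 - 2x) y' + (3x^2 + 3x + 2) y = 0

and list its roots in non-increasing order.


Divide by x^2 to reach normal form y'' + P_1(x) y' + P_2(x) y = 0 with P_1(x) = 1 - 2/x and P_2(x) = 3 + 3/x + 2/x^2.
x = 0 is a singular point because the y'-coefficient 1 - 2/x has a pole at x = 0 and the y-coefficient 3 + 3/x + 2/x^2 has a pole at x = 0.
It is a regular singular point because x P_1(x) = p(x) = x - 2 and x^2 P_2(x) = q(x) = 3x^2 + 3x + 2 are polynomials, hence analytic at x = 0.
p(0) = -2,  q(0) = 2.
Indicial equation: r(r-1) + p(0) r + q(0) = 0, i.e. r^2 + (p(0) - 1) r + q(0) = 0, i.e. r^2 - 3 r + 2 = 0.
Discriminant: (-3)^2 - 4(2) = 1, so r = (3 ± 1)/2.
Solving: r_1 = 2, r_2 = 1.

indicial: r^2 - 3 r + 2 = 0; roots r_1 = 2, r_2 = 1


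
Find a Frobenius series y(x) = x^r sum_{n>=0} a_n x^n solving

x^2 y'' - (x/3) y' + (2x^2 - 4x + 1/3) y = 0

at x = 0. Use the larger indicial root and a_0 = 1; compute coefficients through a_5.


Write in Frobenius form y'' + (p(x)/x) y' + (q(x)/x^2) y = 0:
  p(x) = -1/3,  q(x) = 2x^2 - 4x + 1/3.
Indicial equation: r(r-1) + (-1/3) r + (1/3) = 0 -> roots r_1 = 1, r_2 = 1/3.
Take r = r_1 = 1. Let y(x) = x^r sum_{n>=0} a_n x^n with a_0 = 1.
Substitute y = x^r sum a_n x^n and match x^{r+n}. The recurrence is
  D(n) a_n - 4 a_{n-1} + 2 a_{n-2} = 0,  where D(n) = (r+n)(r+n-1) + (-1/3)(r+n) + (1/3).
  a_n = [4 a_{n-1} - 2 a_{n-2}] / D(n).
Since the indicial polynomial factors as (r - r_1)(r - r_2), D(n) = (r_1 + n - r_1)(r_1 + n - r_2) = n(n + 2/3).
Evaluating step by step (a_0 = 1):
  n = 1: D(1) = 1(1 + 2/3) = 5/3; numerator = 4(1) = 4; a_1 = (4)/(5/3) = 12/5
  n = 2: D(2) = 2(2 + 2/3) = 16/3; numerator = 4(12/5) - 2(1) = 38/5; a_2 = (38/5)/(16/3) = 57/40
  n = 3: D(3) = 3(3 + 2/3) = 11; numerator = 4(57/40) - 2(12/5) = 9/10; a_3 = (9/10)/(11) = 9/110
  n = 4: D(4) = 4(4 + 2/3) = 56/3; numerator = 4(9/110) - 2(57/40) = -111/44; a_4 = (-111/44)/(56/3) = -333/2464
  n = 5: D(5) = 5(5 + 2/3) = 85/3; numerator = 4(-333/2464) - 2(9/110) = -2169/3080; a_5 = (-2169/3080)/(85/3) = -6507/261800

r = 1; a_0 = 1; a_1 = 12/5; a_2 = 57/40; a_3 = 9/110; a_4 = -333/2464; a_5 = -6507/261800


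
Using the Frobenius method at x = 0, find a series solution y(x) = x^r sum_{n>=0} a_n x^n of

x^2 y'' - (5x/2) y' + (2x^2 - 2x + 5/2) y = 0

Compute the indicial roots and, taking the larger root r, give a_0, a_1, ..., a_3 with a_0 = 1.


Write in Frobenius form y'' + (p(x)/x) y' + (q(x)/x^2) y = 0:
  p(x) = -5/2,  q(x) = 2x^2 - 2x + 5/2.
Indicial equation: r(r-1) + (-5/2) r + (5/2) = 0 -> roots r_1 = 5/2, r_2 = 1.
Take r = r_1 = 5/2. Let y(x) = x^r sum_{n>=0} a_n x^n with a_0 = 1.
Substitute y = x^r sum a_n x^n and match x^{r+n}. The recurrence is
  D(n) a_n - 2 a_{n-1} + 2 a_{n-2} = 0,  where D(n) = (r+n)(r+n-1) + (-5/2)(r+n) + (5/2).
  a_n = [2 a_{n-1} - 2 a_{n-2}] / D(n).
Since the indicial polynomial factors as (r - r_1)(r - r_2), D(n) = (r_1 + n - r_1)(r_1 + n - r_2) = n(n + 3/2).
Evaluating step by step (a_0 = 1):
  n = 1: D(1) = 1(1 + 3/2) = 5/2; numerator = 2(1) = 2; a_1 = (2)/(5/2) = 4/5
  n = 2: D(2) = 2(2 + 3/2) = 7; numerator = 2(4/5) - 2(1) = -2/5; a_2 = (-2/5)/(7) = -2/35
  n = 3: D(3) = 3(3 + 3/2) = 27/2; numerator = 2(-2/35) - 2(4/5) = -12/7; a_3 = (-12/7)/(27/2) = -8/63

r = 5/2; a_0 = 1; a_1 = 4/5; a_2 = -2/35; a_3 = -8/63


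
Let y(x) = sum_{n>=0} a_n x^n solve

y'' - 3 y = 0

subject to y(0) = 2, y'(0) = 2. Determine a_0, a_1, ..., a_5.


Ansatz: y(x) = sum_{n>=0} a_n x^n, so y'(x) = sum_{n>=1} n a_n x^(n-1) and y''(x) = sum_{n>=2} n(n-1) a_n x^(n-2).
Substitute into P(x) y'' + Q(x) y' + R(x) y = 0 with P(x) = 1, Q(x) = 0, R(x) = -3, and match powers of x.
Initial conditions: a_0 = 2, a_1 = 2.
Setting the coefficient of each power of x to zero and solving order by order (substituting the coefficients already found):
  x^0: 2 a_2 - 3 a_0 = 0  ->  2 a_2 = 3 a_0 = 6  ->  a_2 = 3
  x^1: 6 a_3 - 3 a_1 = 0  ->  6 a_3 = 3 a_1 = 6  ->  a_3 = 1
  x^2: 12 a_4 - 3 a_2 = 0  ->  12 a_4 = 3 a_2 = 9  ->  a_4 = 3/4
  x^3: 20 a_5 - 3 a_3 = 0  ->  20 a_5 = 3 a_3 = 3  ->  a_5 = 3/20
Truncated series: y(x) = 2 + 2 x + 3 x^2 + x^3 + (3/4) x^4 + (3/20) x^5 + O(x^6).

a_0 = 2; a_1 = 2; a_2 = 3; a_3 = 1; a_4 = 3/4; a_5 = 3/20


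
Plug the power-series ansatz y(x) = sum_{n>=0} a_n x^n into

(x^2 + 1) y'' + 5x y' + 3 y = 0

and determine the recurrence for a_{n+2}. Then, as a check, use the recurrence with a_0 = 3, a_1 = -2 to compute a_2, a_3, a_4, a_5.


Substitute y = sum_n a_n x^n.
(1 + 1 x^2) y'' contributes (n+2)(n+1) a_{n+2} + n(n-1) a_n at x^n.
5 x y'(x) contributes 5 n a_n at x^n.
3 y(x) contributes 3 a_n at x^n.
Matching x^n: (n+2)(n+1) a_{n+2} + (n(n-1) + 5 n + 3) a_n = 0.
Thus a_{n+2} = (-n(n-1) - 5 n - 3) / ((n+1)(n+2)) * a_n.

Check with a_0 = 3, a_1 = -2 (apply the recurrence for n = 0, 1, 2, 3): a_0 = 3, a_1 = -2, a_2 = -9/2, a_3 = 8/3, a_4 = 45/8, a_5 = -16/5.

a_(n+2) = (-n(n-1) - 5 n - 3) / ((n+1)(n+2)) * a_n; check: a_0 = 3, a_1 = -2, a_2 = -9/2, a_3 = 8/3, a_4 = 45/8, a_5 = -16/5


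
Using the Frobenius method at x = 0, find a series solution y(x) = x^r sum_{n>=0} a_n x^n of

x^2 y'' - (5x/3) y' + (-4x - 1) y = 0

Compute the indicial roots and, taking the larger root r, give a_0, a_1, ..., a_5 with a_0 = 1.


Write in Frobenius form y'' + (p(x)/x) y' + (q(x)/x^2) y = 0:
  p(x) = -5/3,  q(x) = -4x - 1.
Indicial equation: r(r-1) + (-5/3) r + (-1) = 0 -> roots r_1 = 3, r_2 = -1/3.
Take r = r_1 = 3. Let y(x) = x^r sum_{n>=0} a_n x^n with a_0 = 1.
Substitute y = x^r sum a_n x^n and match x^{r+n}. The recurrence is
  D(n) a_n - 4 a_{n-1} = 0,  where D(n) = (r+n)(r+n-1) + (-5/3)(r+n) + (-1).
  a_n = 4 / D(n) * a_{n-1}.
Since the indicial polynomial factors as (r - r_1)(r - r_2), D(n) = (r_1 + n - r_1)(r_1 + n - r_2) = n(n + 10/3).
Evaluating step by step (a_0 = 1):
  n = 1: D(1) = 1(1 + 10/3) = 13/3; numerator = 4(1) = 4; a_1 = (4)/(13/3) = 12/13
  n = 2: D(2) = 2(2 + 10/3) = 32/3; numerator = 4(12/13) = 48/13; a_2 = (48/13)/(32/3) = 9/26
  n = 3: D(3) = 3(3 + 10/3) = 19; numerator = 4(9/26) = 18/13; a_3 = (18/13)/(19) = 18/247
  n = 4: D(4) = 4(4 + 10/3) = 88/3; numerator = 4(18/247) = 72/247; a_4 = (72/247)/(88/3) = 27/2717
  n = 5: D(5) = 5(5 + 10/3) = 125/3; numerator = 4(27/2717) = 108/2717; a_5 = (108/2717)/(125/3) = 324/339625

r = 3; a_0 = 1; a_1 = 12/13; a_2 = 9/26; a_3 = 18/247; a_4 = 27/2717; a_5 = 324/339625


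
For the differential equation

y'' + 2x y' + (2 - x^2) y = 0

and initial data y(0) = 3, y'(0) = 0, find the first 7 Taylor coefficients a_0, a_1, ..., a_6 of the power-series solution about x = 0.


Ansatz: y(x) = sum_{n>=0} a_n x^n, so y'(x) = sum_{n>=1} n a_n x^(n-1) and y''(x) = sum_{n>=2} n(n-1) a_n x^(n-2).
Substitute into P(x) y'' + Q(x) y' + R(x) y = 0 with P(x) = 1, Q(x) = 2x, R(x) = 2 - x^2, and match powers of x.
Initial conditions: a_0 = 3, a_1 = 0.
Setting the coefficient of each power of x to zero and solving order by order (substituting the coefficients already found):
  x^0: 2 a_2 + 2 a_0 = 0  ->  2 a_2 = -2 a_0 = -6  ->  a_2 = -3
  x^1: 6 a_3 + 4 a_1 = 0  ->  6 a_3 = -4 a_1 = 0  ->  a_3 = 0
  x^2: 12 a_4 + 6 a_2 - a_0 = 0  ->  12 a_4 = -6 a_2 + a_0 = 21  ->  a_4 = 7/4
  x^3: 20 a_5 + 8 a_3 - a_1 = 0  ->  20 a_5 = -8 a_3 + a_1 = 0  ->  a_5 = 0
  x^4: 30 a_6 + 10 a_4 - a_2 = 0  ->  30 a_6 = -10 a_4 + a_2 = -41/2  ->  a_6 = -41/60
Truncated series: y(x) = 3 - 3 x^2 + (7/4) x^4 - (41/60) x^6 + O(x^7).

a_0 = 3; a_1 = 0; a_2 = -3; a_3 = 0; a_4 = 7/4; a_5 = 0; a_6 = -41/60


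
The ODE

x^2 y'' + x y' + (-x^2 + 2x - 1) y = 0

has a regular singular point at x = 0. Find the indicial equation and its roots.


Divide by x^2 to reach normal form y'' + P_1(x) y' + P_2(x) y = 0 with P_1(x) = 1/x and P_2(x) = -1 + 2/x - 1/x^2.
x = 0 is a singular point because the y'-coefficient 1/x has a pole at x = 0 and the y-coefficient -1 + 2/x - 1/x^2 has a pole at x = 0.
It is a regular singular point because x P_1(x) = p(x) = 1 and x^2 P_2(x) = q(x) = -x^2 + 2x - 1 are polynomials, hence analytic at x = 0.
p(0) = 1,  q(0) = -1.
Indicial equation: r(r-1) + p(0) r + q(0) = 0, i.e. r^2 + (p(0) - 1) r + q(0) = 0, i.e. r^2 - 1 = 0.
Discriminant: (0)^2 - 4(-1) = 4, so r = (0 ± 2)/2.
Solving: r_1 = 1, r_2 = -1.

indicial: r^2 - 1 = 0; roots r_1 = 1, r_2 = -1


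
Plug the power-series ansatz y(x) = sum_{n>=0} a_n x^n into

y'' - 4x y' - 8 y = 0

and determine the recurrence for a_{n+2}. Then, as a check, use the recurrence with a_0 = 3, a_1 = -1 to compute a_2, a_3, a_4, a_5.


Substitute y = sum_n a_n x^n.
y''(x) has coefficient (n+2)(n+1) a_{n+2} at x^n;
-4 x y'(x) has coefficient -4 n a_n at x^n (shift);
-8 y(x) has coefficient -8 a_n at x^n.
Matching x^n: (n+2)(n+1) a_{n+2} + (-4n - 8) a_n = 0.
Thus a_{n+2} = (4n + 8) / ((n+1)(n+2)) * a_n.

Check with a_0 = 3, a_1 = -1 (apply the recurrence for n = 0, 1, 2, 3): a_0 = 3, a_1 = -1, a_2 = 12, a_3 = -2, a_4 = 16, a_5 = -2.

a_(n+2) = (4n + 8) / ((n+1)(n+2)) * a_n; check: a_0 = 3, a_1 = -1, a_2 = 12, a_3 = -2, a_4 = 16, a_5 = -2


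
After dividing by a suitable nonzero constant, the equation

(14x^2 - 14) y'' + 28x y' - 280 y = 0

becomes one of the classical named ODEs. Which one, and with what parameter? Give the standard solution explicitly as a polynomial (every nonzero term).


All three coefficients share the factor -14; dividing through by -14 gives  (1 - x^2) y'' - 2x y' + 20 y = 0.
This matches the Legendre equation (1 - x^2) y'' - 2x y' + n(n+1) y = 0 (note the -2x y' term) with n(n+1) = 20, so n = 4; the polynomial solution is P_4(x).
With y = sum_k a_k x^k, matching x^k gives (k+2)(k+1) a_{k+2} = [k(k+1) - n(n+1)] a_k = (k - 4)(k + 5) a_k. The right side vanishes at k = 4, so the series with the parity of 4 terminates at degree 4.
Standard normalization (P_n(1) = 1): leading coefficient (2n)!/(2^n (n!)^2) = 40320/(16*576) = 35/8, so a_4 = 35/8. Work downward with a_k = (k+1)(k+2) a_{k+2} / ((k - 4)(k + 5)):
  a_2 = (3)(4)(35/8) / ((2 - 4)(2 + 5)) = (105/2)/(-14) = -15/4
  a_0 = (1)(2)(-15/4) / ((0 - 4)(0 + 5)) = (-15/2)/(-20) = 3/8
Hence P_4(x) = 35 x^4/8 - 15 x^2/4 + 3/8.

P_4(x); series = 35 x^4/8 - 15 x^2/4 + 3/8


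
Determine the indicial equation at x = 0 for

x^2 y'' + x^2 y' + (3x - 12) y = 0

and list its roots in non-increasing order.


Divide by x^2 to reach normal form y'' + P_1(x) y' + P_2(x) y = 0 with P_1(x) = 1 and P_2(x) = 3/x - 12/x^2.
x = 0 is a singular point because the y-coefficient 3/x - 12/x^2 has a pole at x = 0.
It is a regular singular point because x P_1(x) = p(x) = x and x^2 P_2(x) = q(x) = 3x - 12 are polynomials, hence analytic at x = 0.
p(0) = 0,  q(0) = -12.
Indicial equation: r(r-1) + p(0) r + q(0) = 0, i.e. r^2 + (p(0) - 1) r + q(0) = 0, i.e. r^2 - 1 r - 12 = 0.
Discriminant: (-1)^2 - 4(-12) = 49, so r = (1 ± 7)/2.
Solving: r_1 = 4, r_2 = -3.

indicial: r^2 - 1 r - 12 = 0; roots r_1 = 4, r_2 = -3


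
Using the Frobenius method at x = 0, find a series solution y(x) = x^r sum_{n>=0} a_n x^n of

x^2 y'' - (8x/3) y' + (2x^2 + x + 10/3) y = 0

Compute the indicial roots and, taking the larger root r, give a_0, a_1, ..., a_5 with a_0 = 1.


Write in Frobenius form y'' + (p(x)/x) y' + (q(x)/x^2) y = 0:
  p(x) = -8/3,  q(x) = 2x^2 + x + 10/3.
Indicial equation: r(r-1) + (-8/3) r + (10/3) = 0 -> roots r_1 = 2, r_2 = 5/3.
Take r = r_1 = 2. Let y(x) = x^r sum_{n>=0} a_n x^n with a_0 = 1.
Substitute y = x^r sum a_n x^n and match x^{r+n}. The recurrence is
  D(n) a_n + 1 a_{n-1} + 2 a_{n-2} = 0,  where D(n) = (r+n)(r+n-1) + (-8/3)(r+n) + (10/3).
  a_n = [-1 a_{n-1} - 2 a_{n-2}] / D(n).
Since the indicial polynomial factors as (r - r_1)(r - r_2), D(n) = (r_1 + n - r_1)(r_1 + n - r_2) = n(n + 1/3).
Evaluating step by step (a_0 = 1):
  n = 1: D(1) = 1(1 + 1/3) = 4/3; numerator = -1(1) = -1; a_1 = (-1)/(4/3) = -3/4
  n = 2: D(2) = 2(2 + 1/3) = 14/3; numerator = -1(-3/4) - 2(1) = -5/4; a_2 = (-5/4)/(14/3) = -15/56
  n = 3: D(3) = 3(3 + 1/3) = 10; numerator = -1(-15/56) - 2(-3/4) = 99/56; a_3 = (99/56)/(10) = 99/560
  n = 4: D(4) = 4(4 + 1/3) = 52/3; numerator = -1(99/560) - 2(-15/56) = 201/560; a_4 = (201/560)/(52/3) = 603/29120
  n = 5: D(5) = 5(5 + 1/3) = 80/3; numerator = -1(603/29120) - 2(99/560) = -1557/4160; a_5 = (-1557/4160)/(80/3) = -4671/332800

r = 2; a_0 = 1; a_1 = -3/4; a_2 = -15/56; a_3 = 99/560; a_4 = 603/29120; a_5 = -4671/332800


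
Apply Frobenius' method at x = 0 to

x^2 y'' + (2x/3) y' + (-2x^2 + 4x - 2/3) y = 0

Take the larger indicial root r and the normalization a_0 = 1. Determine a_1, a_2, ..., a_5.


Write in Frobenius form y'' + (p(x)/x) y' + (q(x)/x^2) y = 0:
  p(x) = 2/3,  q(x) = -2x^2 + 4x - 2/3.
Indicial equation: r(r-1) + (2/3) r + (-2/3) = 0 -> roots r_1 = 1, r_2 = -2/3.
Take r = r_1 = 1. Let y(x) = x^r sum_{n>=0} a_n x^n with a_0 = 1.
Substitute y = x^r sum a_n x^n and match x^{r+n}. The recurrence is
  D(n) a_n + 4 a_{n-1} - 2 a_{n-2} = 0,  where D(n) = (r+n)(r+n-1) + (2/3)(r+n) + (-2/3).
  a_n = [-4 a_{n-1} + 2 a_{n-2}] / D(n).
Since the indicial polynomial factors as (r - r_1)(r - r_2), D(n) = (r_1 + n - r_1)(r_1 + n - r_2) = n(n + 5/3).
Evaluating step by step (a_0 = 1):
  n = 1: D(1) = 1(1 + 5/3) = 8/3; numerator = -4(1) = -4; a_1 = (-4)/(8/3) = -3/2
  n = 2: D(2) = 2(2 + 5/3) = 22/3; numerator = -4(-3/2) + 2(1) = 8; a_2 = (8)/(22/3) = 12/11
  n = 3: D(3) = 3(3 + 5/3) = 14; numerator = -4(12/11) + 2(-3/2) = -81/11; a_3 = (-81/11)/(14) = -81/154
  n = 4: D(4) = 4(4 + 5/3) = 68/3; numerator = -4(-81/154) + 2(12/11) = 30/7; a_4 = (30/7)/(68/3) = 45/238
  n = 5: D(5) = 5(5 + 5/3) = 100/3; numerator = -4(45/238) + 2(-81/154) = -2367/1309; a_5 = (-2367/1309)/(100/3) = -7101/130900

r = 1; a_0 = 1; a_1 = -3/2; a_2 = 12/11; a_3 = -81/154; a_4 = 45/238; a_5 = -7101/130900


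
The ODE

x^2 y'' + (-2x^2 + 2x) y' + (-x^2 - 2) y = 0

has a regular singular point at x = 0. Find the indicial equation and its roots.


Divide by x^2 to reach normal form y'' + P_1(x) y' + P_2(x) y = 0 with P_1(x) = -2 + 2/x and P_2(x) = -1 - 2/x^2.
x = 0 is a singular point because the y'-coefficient -2 + 2/x has a pole at x = 0 and the y-coefficient -1 - 2/x^2 has a pole at x = 0.
It is a regular singular point because x P_1(x) = p(x) = 2 - 2x and x^2 P_2(x) = q(x) = -x^2 - 2 are polynomials, hence analytic at x = 0.
p(0) = 2,  q(0) = -2.
Indicial equation: r(r-1) + p(0) r + q(0) = 0, i.e. r^2 + (p(0) - 1) r + q(0) = 0, i.e. r^2 + 1 r - 2 = 0.
Discriminant: (1)^2 - 4(-2) = 9, so r = (-1 ± 3)/2.
Solving: r_1 = 1, r_2 = -2.

indicial: r^2 + 1 r - 2 = 0; roots r_1 = 1, r_2 = -2


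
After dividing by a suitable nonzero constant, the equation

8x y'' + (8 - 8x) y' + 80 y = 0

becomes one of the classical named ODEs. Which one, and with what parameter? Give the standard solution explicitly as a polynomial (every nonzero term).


All three coefficients share the factor 8; dividing through by 8 gives  x y'' + (1 - x) y' + 10 y = 0.
This matches the Laguerre equation x y'' + (1 - x) y' + n y = 0 with n = 10; the polynomial solution is L_10(x).
With y = sum_k a_k x^k, matching x^k gives (k+1)k a_{k+1} + (k+1) a_{k+1} - k a_k + n a_k = 0, i.e. (k+1)^2 a_{k+1} = (k - n) a_k = (k - 10) a_k. The right side vanishes at k = 10, so the series terminates at degree 10.
Standard normalization L_n(0) = 1 gives a_0 = 1. Work upward with a_{k+1} = (k - 10) a_k / (k+1)^2:
  a_1 = (0 - 10)(1) / 1^2 = -10/1 = -10
  a_2 = (1 - 10)(-10) / 2^2 = 90/4 = 45/2
  a_3 = (2 - 10)(45/2) / 3^2 = -180/9 = -20
  a_4 = (3 - 10)(-20) / 4^2 = 140/16 = 35/4
  a_5 = (4 - 10)(35/4) / 5^2 = (-105/2)/25 = -21/10
  a_6 = (5 - 10)(-21/10) / 6^2 = (21/2)/36 = 7/24
  a_7 = (6 - 10)(7/24) / 7^2 = (-7/6)/49 = -1/42
  a_8 = (7 - 10)(-1/42) / 8^2 = (1/14)/64 = 1/896
  a_9 = (8 - 10)(1/896) / 9^2 = (-1/448)/81 = -1/36288
  a_10 = (9 - 10)(-1/36288) / 10^2 = (1/36288)/100 = 1/3628800
Hence L_10(x) = x^10/3628800 - x^9/36288 + x^8/896 - x^7/42 + 7 x^6/24 - 21 x^5/10 + 35 x^4/4 - 20 x^3 + 45 x^2/2 - 10 x + 1.

L_10(x); series = x^10/3628800 - x^9/36288 + x^8/896 - x^7/42 + 7 x^6/24 - 21 x^5/10 + 35 x^4/4 - 20 x^3 + 45 x^2/2 - 10 x + 1


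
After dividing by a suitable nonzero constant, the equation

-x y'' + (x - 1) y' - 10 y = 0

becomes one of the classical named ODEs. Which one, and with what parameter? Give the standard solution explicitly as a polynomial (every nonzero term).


All three coefficients share the factor -1; dividing through by -1 gives  x y'' + (1 - x) y' + 10 y = 0.
This matches the Laguerre equation x y'' + (1 - x) y' + n y = 0 with n = 10; the polynomial solution is L_10(x).
With y = sum_k a_k x^k, matching x^k gives (k+1)k a_{k+1} + (k+1) a_{k+1} - k a_k + n a_k = 0, i.e. (k+1)^2 a_{k+1} = (k - n) a_k = (k - 10) a_k. The right side vanishes at k = 10, so the series terminates at degree 10.
Standard normalization L_n(0) = 1 gives a_0 = 1. Work upward with a_{k+1} = (k - 10) a_k / (k+1)^2:
  a_1 = (0 - 10)(1) / 1^2 = -10/1 = -10
  a_2 = (1 - 10)(-10) / 2^2 = 90/4 = 45/2
  a_3 = (2 - 10)(45/2) / 3^2 = -180/9 = -20
  a_4 = (3 - 10)(-20) / 4^2 = 140/16 = 35/4
  a_5 = (4 - 10)(35/4) / 5^2 = (-105/2)/25 = -21/10
  a_6 = (5 - 10)(-21/10) / 6^2 = (21/2)/36 = 7/24
  a_7 = (6 - 10)(7/24) / 7^2 = (-7/6)/49 = -1/42
  a_8 = (7 - 10)(-1/42) / 8^2 = (1/14)/64 = 1/896
  a_9 = (8 - 10)(1/896) / 9^2 = (-1/448)/81 = -1/36288
  a_10 = (9 - 10)(-1/36288) / 10^2 = (1/36288)/100 = 1/3628800
Hence L_10(x) = x^10/3628800 - x^9/36288 + x^8/896 - x^7/42 + 7 x^6/24 - 21 x^5/10 + 35 x^4/4 - 20 x^3 + 45 x^2/2 - 10 x + 1.

L_10(x); series = x^10/3628800 - x^9/36288 + x^8/896 - x^7/42 + 7 x^6/24 - 21 x^5/10 + 35 x^4/4 - 20 x^3 + 45 x^2/2 - 10 x + 1


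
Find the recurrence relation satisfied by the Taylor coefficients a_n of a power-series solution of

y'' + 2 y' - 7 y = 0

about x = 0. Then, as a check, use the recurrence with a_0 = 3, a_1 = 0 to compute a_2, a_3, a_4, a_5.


Substitute y = sum_n a_n x^n.
y''(x) has coefficient (n+2)(n+1) a_{n+2} at x^n;
2 y'(x) has coefficient 2 (n+1) a_{n+1} at x^n;
-7 y(x) has coefficient -7 a_n at x^n.
Matching x^n: (n+2)(n+1) a_{n+2} + 2 (n+1) a_{n+1} - 7 a_n = 0.
Thus a_{n+2} = [-2 (n+1) a_{n+1} + 7 a_n] / ((n+1)(n+2)).

Check with a_0 = 3, a_1 = 0 (apply the recurrence for n = 0, 1, 2, 3): a_0 = 3, a_1 = 0, a_2 = 21/2, a_3 = -7, a_4 = 77/8, a_5 = -63/10.

a_(n+2) = [-2 (n+1) a_(n+1) + 7 a_n] / ((n+1)(n+2)); check: a_0 = 3, a_1 = 0, a_2 = 21/2, a_3 = -7, a_4 = 77/8, a_5 = -63/10


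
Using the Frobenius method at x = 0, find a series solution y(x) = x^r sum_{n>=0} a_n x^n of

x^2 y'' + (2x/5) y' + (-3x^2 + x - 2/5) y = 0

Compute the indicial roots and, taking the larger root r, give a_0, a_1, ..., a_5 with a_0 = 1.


Write in Frobenius form y'' + (p(x)/x) y' + (q(x)/x^2) y = 0:
  p(x) = 2/5,  q(x) = -3x^2 + x - 2/5.
Indicial equation: r(r-1) + (2/5) r + (-2/5) = 0 -> roots r_1 = 1, r_2 = -2/5.
Take r = r_1 = 1. Let y(x) = x^r sum_{n>=0} a_n x^n with a_0 = 1.
Substitute y = x^r sum a_n x^n and match x^{r+n}. The recurrence is
  D(n) a_n + 1 a_{n-1} - 3 a_{n-2} = 0,  where D(n) = (r+n)(r+n-1) + (2/5)(r+n) + (-2/5).
  a_n = [-1 a_{n-1} + 3 a_{n-2}] / D(n).
Since the indicial polynomial factors as (r - r_1)(r - r_2), D(n) = (r_1 + n - r_1)(r_1 + n - r_2) = n(n + 7/5).
Evaluating step by step (a_0 = 1):
  n = 1: D(1) = 1(1 + 7/5) = 12/5; numerator = -1(1) = -1; a_1 = (-1)/(12/5) = -5/12
  n = 2: D(2) = 2(2 + 7/5) = 34/5; numerator = -1(-5/12) + 3(1) = 41/12; a_2 = (41/12)/(34/5) = 205/408
  n = 3: D(3) = 3(3 + 7/5) = 66/5; numerator = -1(205/408) + 3(-5/12) = -715/408; a_3 = (-715/408)/(66/5) = -325/2448
  n = 4: D(4) = 4(4 + 7/5) = 108/5; numerator = -1(-325/2448) + 3(205/408) = 4015/2448; a_4 = (4015/2448)/(108/5) = 20075/264384
  n = 5: D(5) = 5(5 + 7/5) = 32; numerator = -1(20075/264384) + 3(-325/2448) = -7375/15552; a_5 = (-7375/15552)/(32) = -7375/497664

r = 1; a_0 = 1; a_1 = -5/12; a_2 = 205/408; a_3 = -325/2448; a_4 = 20075/264384; a_5 = -7375/497664
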